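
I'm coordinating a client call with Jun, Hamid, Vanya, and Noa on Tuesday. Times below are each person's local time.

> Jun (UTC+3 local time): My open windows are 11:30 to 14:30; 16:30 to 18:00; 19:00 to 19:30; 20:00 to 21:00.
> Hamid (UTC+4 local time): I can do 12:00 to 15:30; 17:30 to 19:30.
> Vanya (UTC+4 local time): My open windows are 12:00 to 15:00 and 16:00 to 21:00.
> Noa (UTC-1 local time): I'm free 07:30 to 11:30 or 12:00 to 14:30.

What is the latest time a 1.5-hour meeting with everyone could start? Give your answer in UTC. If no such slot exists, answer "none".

Jun in UTC: 08:30-11:30, 13:30-15:00, 16:00-16:30, 17:00-18:00 (subtract 3h to convert from UTC+3).
Hamid in UTC: 08:00-11:30, 13:30-15:30 (subtract 4h to convert from UTC+4).
Vanya in UTC: 08:00-11:00, 12:00-17:00 (subtract 4h to convert from UTC+4).
Noa in UTC: 08:30-12:30, 13:00-15:30 (add 1h to convert from UTC-1).
Jun ∩ Hamid: 08:30-11:30, 13:30-15:00.
Jun ∩ Hamid ∩ Vanya: 08:30-11:00, 13:30-15:00.
Jun ∩ Hamid ∩ Vanya ∩ Noa: 08:30-11:00, 13:30-15:00.
Those are the intersection windows.
The last common window of at least 90 minutes is 13:30-15:00; a 90-minute meeting can start as late as 13:30 and still end by 15:00.

13:30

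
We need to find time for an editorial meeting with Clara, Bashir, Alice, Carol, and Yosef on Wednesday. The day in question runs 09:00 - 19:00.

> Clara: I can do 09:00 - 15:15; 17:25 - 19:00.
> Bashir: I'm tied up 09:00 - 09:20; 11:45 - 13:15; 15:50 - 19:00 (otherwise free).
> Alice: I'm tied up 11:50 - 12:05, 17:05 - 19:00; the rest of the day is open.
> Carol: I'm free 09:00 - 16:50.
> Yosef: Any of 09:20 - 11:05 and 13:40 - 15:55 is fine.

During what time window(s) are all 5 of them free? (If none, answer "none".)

Clara free: 09:00-15:15, 17:25-19:00.
Bashir free: 09:20-11:45, 13:15-15:50 (invert busy blocks within the working day).
Alice free: 09:00-11:50, 12:05-17:05 (invert busy blocks within the working day).
Carol free: 09:00-16:50.
Yosef free: 09:20-11:05, 13:40-15:55.
Clara ∩ Bashir: 09:20-11:45, 13:15-15:15.
Clara ∩ Bashir ∩ Alice: 09:20-11:45, 13:15-15:15.
Clara ∩ Bashir ∩ Alice ∩ Carol: 09:20-11:45, 13:15-15:15.
Clara ∩ Bashir ∩ Alice ∩ Carol ∩ Yosef: 09:20-11:05, 13:40-15:15.

09:20-11:05, 13:40-15:15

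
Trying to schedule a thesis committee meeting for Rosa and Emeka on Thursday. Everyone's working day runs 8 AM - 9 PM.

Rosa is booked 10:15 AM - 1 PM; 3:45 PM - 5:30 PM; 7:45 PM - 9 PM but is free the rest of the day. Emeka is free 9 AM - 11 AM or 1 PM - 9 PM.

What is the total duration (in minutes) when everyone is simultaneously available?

375

Rosa free: 08:00-10:15, 13:00-15:45, 17:30-19:45 (invert busy blocks within the working day).
Emeka free: 09:00-11:00, 13:00-21:00.
Rosa ∩ Emeka: 09:00-10:15, 13:00-15:45, 17:30-19:45.
So the common availability across everyone is 09:00-10:15, 13:00-15:45, 17:30-19:45.
Summing the common windows: 75 + 165 + 135 = 375 minutes.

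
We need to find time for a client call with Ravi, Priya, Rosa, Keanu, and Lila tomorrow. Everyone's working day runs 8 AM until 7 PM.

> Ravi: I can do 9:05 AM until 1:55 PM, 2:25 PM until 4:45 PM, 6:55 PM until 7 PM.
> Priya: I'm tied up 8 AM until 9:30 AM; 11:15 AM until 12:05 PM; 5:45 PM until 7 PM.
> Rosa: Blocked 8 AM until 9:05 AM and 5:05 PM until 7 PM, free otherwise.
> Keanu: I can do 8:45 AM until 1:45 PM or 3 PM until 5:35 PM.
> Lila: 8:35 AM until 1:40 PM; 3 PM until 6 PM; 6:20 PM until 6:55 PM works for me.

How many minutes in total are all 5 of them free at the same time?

Ravi free: 09:05-13:55, 14:25-16:45, 18:55-19:00.
Priya free: 09:30-11:15, 12:05-17:45 (invert busy blocks within the working day).
Rosa free: 09:05-17:05 (invert busy blocks within the working day).
Keanu free: 08:45-13:45, 15:00-17:35.
Lila free: 08:35-13:40, 15:00-18:00, 18:20-18:55.
Ravi ∩ Priya: 09:30-11:15, 12:05-13:55, 14:25-16:45.
Ravi ∩ Priya ∩ Rosa: 09:30-11:15, 12:05-13:55, 14:25-16:45.
Ravi ∩ Priya ∩ Rosa ∩ Keanu: 09:30-11:15, 12:05-13:45, 15:00-16:45.
Ravi ∩ Priya ∩ Rosa ∩ Keanu ∩ Lila: 09:30-11:15, 12:05-13:40, 15:00-16:45.
Those are the intersection windows.
Summing the common windows: 105 + 95 + 105 = 305 minutes.

305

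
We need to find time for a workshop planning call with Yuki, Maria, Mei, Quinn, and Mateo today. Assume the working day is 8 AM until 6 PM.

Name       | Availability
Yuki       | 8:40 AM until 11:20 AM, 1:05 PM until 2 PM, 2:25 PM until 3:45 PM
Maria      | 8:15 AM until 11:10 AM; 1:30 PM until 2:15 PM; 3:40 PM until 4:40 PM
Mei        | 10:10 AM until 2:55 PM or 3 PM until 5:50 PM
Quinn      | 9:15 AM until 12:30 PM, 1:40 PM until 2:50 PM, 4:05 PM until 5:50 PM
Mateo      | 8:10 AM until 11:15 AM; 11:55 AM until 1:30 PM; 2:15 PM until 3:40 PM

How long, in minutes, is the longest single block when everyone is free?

60

Yuki ∩ Maria: 08:40-11:10, 13:30-14:00, 15:40-15:45.
Yuki ∩ Maria ∩ Mei: 10:10-11:10, 13:30-14:00, 15:40-15:45.
Yuki ∩ Maria ∩ Mei ∩ Quinn: 10:10-11:10, 13:40-14:00.
Yuki ∩ Maria ∩ Mei ∩ Quinn ∩ Mateo: 10:10-11:10.
So the common availability across everyone is 10:10-11:10.
The longest is 10:10-11:10 at 60 minutes.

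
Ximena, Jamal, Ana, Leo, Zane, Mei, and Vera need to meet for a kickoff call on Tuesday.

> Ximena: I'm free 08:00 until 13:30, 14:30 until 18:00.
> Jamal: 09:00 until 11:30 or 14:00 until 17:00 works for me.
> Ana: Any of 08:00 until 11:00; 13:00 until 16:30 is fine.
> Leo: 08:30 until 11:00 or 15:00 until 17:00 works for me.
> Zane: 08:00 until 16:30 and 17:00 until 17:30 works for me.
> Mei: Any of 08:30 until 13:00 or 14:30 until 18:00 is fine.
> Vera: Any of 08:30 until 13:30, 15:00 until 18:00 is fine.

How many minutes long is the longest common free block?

Ximena ∩ Jamal: 09:00-11:30, 14:30-17:00.
Ximena ∩ Jamal ∩ Ana: 09:00-11:00, 14:30-16:30.
Ximena ∩ Jamal ∩ Ana ∩ Leo: 09:00-11:00, 15:00-16:30.
Ximena ∩ Jamal ∩ Ana ∩ Leo ∩ Zane: 09:00-11:00, 15:00-16:30.
Ximena ∩ Jamal ∩ Ana ∩ Leo ∩ Zane ∩ Mei: 09:00-11:00, 15:00-16:30.
Ximena ∩ Jamal ∩ Ana ∩ Leo ∩ Zane ∩ Mei ∩ Vera: 09:00-11:00, 15:00-16:30.
So the common availability across everyone is 09:00-11:00, 15:00-16:30.
The longest is 09:00-11:00 at 120 minutes.

120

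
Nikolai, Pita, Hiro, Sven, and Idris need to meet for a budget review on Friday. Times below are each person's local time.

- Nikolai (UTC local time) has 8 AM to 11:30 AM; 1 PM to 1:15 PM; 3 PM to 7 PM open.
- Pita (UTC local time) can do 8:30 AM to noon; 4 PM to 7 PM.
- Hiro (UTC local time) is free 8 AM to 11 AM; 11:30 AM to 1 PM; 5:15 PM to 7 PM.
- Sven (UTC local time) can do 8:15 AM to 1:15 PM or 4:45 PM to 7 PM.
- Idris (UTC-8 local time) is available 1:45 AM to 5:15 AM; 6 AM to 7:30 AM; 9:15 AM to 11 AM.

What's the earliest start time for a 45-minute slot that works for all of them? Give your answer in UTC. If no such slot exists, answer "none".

Nikolai in UTC: 08:00-11:30, 13:00-13:15, 15:00-19:00.
Pita in UTC: 08:30-12:00, 16:00-19:00.
Hiro in UTC: 08:00-11:00, 11:30-13:00, 17:15-19:00.
Sven in UTC: 08:15-13:15, 16:45-19:00.
Idris in UTC: 09:45-13:15, 14:00-15:30, 17:15-19:00 (add 8h to convert from UTC-8).
Nikolai ∩ Pita: 08:30-11:30, 16:00-19:00.
Nikolai ∩ Pita ∩ Hiro: 08:30-11:00, 17:15-19:00.
Nikolai ∩ Pita ∩ Hiro ∩ Sven: 08:30-11:00, 17:15-19:00.
Nikolai ∩ Pita ∩ Hiro ∩ Sven ∩ Idris: 09:45-11:00, 17:15-19:00.
The first common window of at least 45 minutes is 09:45-11:00, so the earliest start is 09:45.

09:45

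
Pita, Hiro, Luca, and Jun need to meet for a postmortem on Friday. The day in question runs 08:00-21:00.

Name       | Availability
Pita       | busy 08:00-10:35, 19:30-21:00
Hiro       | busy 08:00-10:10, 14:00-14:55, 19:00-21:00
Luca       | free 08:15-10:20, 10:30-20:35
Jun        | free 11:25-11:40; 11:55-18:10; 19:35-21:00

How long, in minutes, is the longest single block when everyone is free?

195

Pita free: 10:35-19:30 (invert busy blocks within the working day).
Hiro free: 10:10-14:00, 14:55-19:00 (invert busy blocks within the working day).
Luca free: 08:15-10:20, 10:30-20:35.
Jun free: 11:25-11:40, 11:55-18:10, 19:35-21:00.
Pita ∩ Hiro: 10:35-14:00, 14:55-19:00.
Pita ∩ Hiro ∩ Luca: 10:35-14:00, 14:55-19:00.
Pita ∩ Hiro ∩ Luca ∩ Jun: 11:25-11:40, 11:55-14:00, 14:55-18:10.
The longest is 14:55-18:10 at 195 minutes.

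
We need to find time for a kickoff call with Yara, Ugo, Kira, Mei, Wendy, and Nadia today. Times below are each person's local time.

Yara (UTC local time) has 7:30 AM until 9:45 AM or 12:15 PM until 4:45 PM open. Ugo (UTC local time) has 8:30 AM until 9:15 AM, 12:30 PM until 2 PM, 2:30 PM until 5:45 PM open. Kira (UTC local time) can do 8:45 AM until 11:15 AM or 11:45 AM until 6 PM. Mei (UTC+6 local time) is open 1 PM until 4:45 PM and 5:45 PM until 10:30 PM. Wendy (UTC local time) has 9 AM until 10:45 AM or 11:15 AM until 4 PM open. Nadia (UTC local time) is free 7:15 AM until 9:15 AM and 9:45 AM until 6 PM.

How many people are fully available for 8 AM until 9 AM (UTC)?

3

Yara in UTC: 07:30-09:45, 12:15-16:45.
Ugo in UTC: 08:30-09:15, 12:30-14:00, 14:30-17:45.
Kira in UTC: 08:45-11:15, 11:45-18:00.
Mei in UTC: 07:00-10:45, 11:45-16:30 (subtract 6h to convert from UTC+6).
Wendy in UTC: 09:00-10:45, 11:15-16:00.
Nadia in UTC: 07:15-09:15, 09:45-18:00.
Yara, Mei, and Nadia can make the full 08:00-09:00 slot — that's 3.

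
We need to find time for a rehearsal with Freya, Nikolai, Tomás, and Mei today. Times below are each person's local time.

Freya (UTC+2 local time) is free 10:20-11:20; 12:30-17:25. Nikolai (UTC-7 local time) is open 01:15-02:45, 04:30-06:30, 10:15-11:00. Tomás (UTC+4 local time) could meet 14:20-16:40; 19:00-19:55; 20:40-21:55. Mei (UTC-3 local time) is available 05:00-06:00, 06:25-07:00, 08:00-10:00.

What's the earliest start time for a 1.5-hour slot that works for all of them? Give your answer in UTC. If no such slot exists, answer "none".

Freya in UTC: 08:20-09:20, 10:30-15:25 (subtract 2h to convert from UTC+2).
Nikolai in UTC: 08:15-09:45, 11:30-13:30, 17:15-18:00 (add 7h to convert from UTC-7).
Tomás in UTC: 10:20-12:40, 15:00-15:55, 16:40-17:55 (subtract 4h to convert from UTC+4).
Mei in UTC: 08:00-09:00, 09:25-10:00, 11:00-13:00 (add 3h to convert from UTC-3).
Freya ∩ Nikolai: 08:20-09:20, 11:30-13:30.
Freya ∩ Nikolai ∩ Tomás: 11:30-12:40.
Freya ∩ Nikolai ∩ Tomás ∩ Mei: 11:30-12:40.
So the common availability across everyone is 11:30-12:40.
No common window is at least 90 minutes long.

none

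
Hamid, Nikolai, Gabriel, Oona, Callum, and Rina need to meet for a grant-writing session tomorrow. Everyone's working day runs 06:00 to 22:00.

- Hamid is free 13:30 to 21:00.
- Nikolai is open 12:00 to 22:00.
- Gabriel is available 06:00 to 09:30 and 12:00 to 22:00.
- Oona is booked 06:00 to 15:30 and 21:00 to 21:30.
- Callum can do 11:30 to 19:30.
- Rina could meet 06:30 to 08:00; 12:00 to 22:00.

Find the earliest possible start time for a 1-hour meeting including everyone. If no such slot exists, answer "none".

15:30

Hamid free: 13:30-21:00.
Nikolai free: 12:00-22:00.
Gabriel free: 06:00-09:30, 12:00-22:00.
Oona free: 15:30-21:00, 21:30-22:00 (invert busy blocks within the working day).
Callum free: 11:30-19:30.
Rina free: 06:30-08:00, 12:00-22:00.
Hamid ∩ Nikolai: 13:30-21:00.
Hamid ∩ Nikolai ∩ Gabriel: 13:30-21:00.
Hamid ∩ Nikolai ∩ Gabriel ∩ Oona: 15:30-21:00.
Hamid ∩ Nikolai ∩ Gabriel ∩ Oona ∩ Callum: 15:30-19:30.
Hamid ∩ Nikolai ∩ Gabriel ∩ Oona ∩ Callum ∩ Rina: 15:30-19:30.
So the common availability across everyone is 15:30-19:30.
The first common window of at least 60 minutes is 15:30-19:30, so the earliest start is 15:30.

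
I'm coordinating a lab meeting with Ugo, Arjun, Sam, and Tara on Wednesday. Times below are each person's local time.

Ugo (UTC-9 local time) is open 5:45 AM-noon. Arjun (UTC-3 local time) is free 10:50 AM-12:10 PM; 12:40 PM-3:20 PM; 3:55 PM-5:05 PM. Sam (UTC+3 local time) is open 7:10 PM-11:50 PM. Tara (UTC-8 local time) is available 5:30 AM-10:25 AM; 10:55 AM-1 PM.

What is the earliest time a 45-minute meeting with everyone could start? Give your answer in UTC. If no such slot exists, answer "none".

Ugo in UTC: 14:45-21:00 (add 9h to convert from UTC-9).
Arjun in UTC: 13:50-15:10, 15:40-18:20, 18:55-20:05 (add 3h to convert from UTC-3).
Sam in UTC: 16:10-20:50 (subtract 3h to convert from UTC+3).
Tara in UTC: 13:30-18:25, 18:55-21:00 (add 8h to convert from UTC-8).
Ugo ∩ Arjun: 14:45-15:10, 15:40-18:20, 18:55-20:05.
Ugo ∩ Arjun ∩ Sam: 16:10-18:20, 18:55-20:05.
Ugo ∩ Arjun ∩ Sam ∩ Tara: 16:10-18:20, 18:55-20:05.
The first common window of at least 45 minutes is 16:10-18:20, so the earliest start is 16:10.

16:10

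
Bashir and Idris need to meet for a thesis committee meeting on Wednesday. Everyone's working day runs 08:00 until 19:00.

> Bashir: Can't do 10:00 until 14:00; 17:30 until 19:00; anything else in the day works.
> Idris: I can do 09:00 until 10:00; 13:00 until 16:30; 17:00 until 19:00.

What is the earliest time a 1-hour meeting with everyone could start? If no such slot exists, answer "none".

Bashir free: 08:00-10:00, 14:00-17:30 (invert busy blocks within the working day).
Idris free: 09:00-10:00, 13:00-16:30, 17:00-19:00.
Bashir ∩ Idris: 09:00-10:00, 14:00-16:30, 17:00-17:30.
So the common availability across everyone is 09:00-10:00, 14:00-16:30, 17:00-17:30.
The first common window of at least 60 minutes is 09:00-10:00, so the earliest start is 09:00.

09:00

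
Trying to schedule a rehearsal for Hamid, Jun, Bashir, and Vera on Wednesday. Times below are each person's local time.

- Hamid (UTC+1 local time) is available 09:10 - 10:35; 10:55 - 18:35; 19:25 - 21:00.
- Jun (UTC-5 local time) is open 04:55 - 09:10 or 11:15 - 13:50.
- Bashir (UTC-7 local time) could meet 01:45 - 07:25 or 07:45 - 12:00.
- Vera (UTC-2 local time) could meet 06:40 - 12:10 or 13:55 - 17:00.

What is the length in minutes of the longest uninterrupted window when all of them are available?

255

Hamid in UTC: 08:10-09:35, 09:55-17:35, 18:25-20:00 (subtract 1h to convert from UTC+1).
Jun in UTC: 09:55-14:10, 16:15-18:50 (add 5h to convert from UTC-5).
Bashir in UTC: 08:45-14:25, 14:45-19:00 (add 7h to convert from UTC-7).
Vera in UTC: 08:40-14:10, 15:55-19:00 (add 2h to convert from UTC-2).
Hamid ∩ Jun: 09:55-14:10, 16:15-17:35, 18:25-18:50.
Hamid ∩ Jun ∩ Bashir: 09:55-14:10, 16:15-17:35, 18:25-18:50.
Hamid ∩ Jun ∩ Bashir ∩ Vera: 09:55-14:10, 16:15-17:35, 18:25-18:50.
So the common availability across everyone is 09:55-14:10, 16:15-17:35, 18:25-18:50.
The longest is 09:55-14:10 at 255 minutes.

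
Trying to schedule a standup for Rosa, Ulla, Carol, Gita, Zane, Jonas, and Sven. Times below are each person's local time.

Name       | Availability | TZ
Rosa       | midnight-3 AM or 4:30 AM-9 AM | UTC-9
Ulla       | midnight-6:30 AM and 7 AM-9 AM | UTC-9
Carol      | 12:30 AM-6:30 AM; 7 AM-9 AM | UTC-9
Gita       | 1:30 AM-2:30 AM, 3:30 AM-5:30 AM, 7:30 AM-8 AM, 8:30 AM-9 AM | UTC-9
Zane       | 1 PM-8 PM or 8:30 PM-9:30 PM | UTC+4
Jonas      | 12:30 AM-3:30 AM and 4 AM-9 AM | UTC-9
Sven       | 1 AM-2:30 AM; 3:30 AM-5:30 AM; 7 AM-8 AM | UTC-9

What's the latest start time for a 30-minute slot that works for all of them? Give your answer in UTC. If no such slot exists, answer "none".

16:30

Rosa in UTC: 09:00-12:00, 13:30-18:00 (add 9h to convert from UTC-9).
Ulla in UTC: 09:00-15:30, 16:00-18:00 (add 9h to convert from UTC-9).
Carol in UTC: 09:30-15:30, 16:00-18:00 (add 9h to convert from UTC-9).
Gita in UTC: 10:30-11:30, 12:30-14:30, 16:30-17:00, 17:30-18:00 (add 9h to convert from UTC-9).
Zane in UTC: 09:00-16:00, 16:30-17:30 (subtract 4h to convert from UTC+4).
Jonas in UTC: 09:30-12:30, 13:00-18:00 (add 9h to convert from UTC-9).
Sven in UTC: 10:00-11:30, 12:30-14:30, 16:00-17:00 (add 9h to convert from UTC-9).
Rosa ∩ Ulla: 09:00-12:00, 13:30-15:30, 16:00-18:00.
Rosa ∩ Ulla ∩ Carol: 09:30-12:00, 13:30-15:30, 16:00-18:00.
Rosa ∩ Ulla ∩ Carol ∩ Gita: 10:30-11:30, 13:30-14:30, 16:30-17:00, 17:30-18:00.
Rosa ∩ Ulla ∩ Carol ∩ Gita ∩ Zane: 10:30-11:30, 13:30-14:30, 16:30-17:00.
Rosa ∩ Ulla ∩ Carol ∩ Gita ∩ Zane ∩ Jonas: 10:30-11:30, 13:30-14:30, 16:30-17:00.
Rosa ∩ Ulla ∩ Carol ∩ Gita ∩ Zane ∩ Jonas ∩ Sven: 10:30-11:30, 13:30-14:30, 16:30-17:00.
Those are the intersection windows.
The last common window of at least 30 minutes is 16:30-17:00; a 30-minute meeting can start as late as 16:30 and still end by 17:00.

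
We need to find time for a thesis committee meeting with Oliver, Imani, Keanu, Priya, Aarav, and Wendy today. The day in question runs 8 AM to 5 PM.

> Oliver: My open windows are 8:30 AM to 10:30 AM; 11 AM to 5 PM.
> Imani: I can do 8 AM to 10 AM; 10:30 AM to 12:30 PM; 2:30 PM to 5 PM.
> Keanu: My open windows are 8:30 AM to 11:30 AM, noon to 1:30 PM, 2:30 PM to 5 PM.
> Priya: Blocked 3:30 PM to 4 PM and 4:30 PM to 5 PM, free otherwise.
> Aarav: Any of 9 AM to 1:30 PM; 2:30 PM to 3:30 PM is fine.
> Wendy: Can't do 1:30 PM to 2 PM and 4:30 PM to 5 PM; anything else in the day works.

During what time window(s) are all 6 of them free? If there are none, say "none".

09:00-10:00, 11:00-11:30, 12:00-12:30, 14:30-15:30

Oliver free: 08:30-10:30, 11:00-17:00.
Imani free: 08:00-10:00, 10:30-12:30, 14:30-17:00.
Keanu free: 08:30-11:30, 12:00-13:30, 14:30-17:00.
Priya free: 08:00-15:30, 16:00-16:30 (invert busy blocks within the working day).
Aarav free: 09:00-13:30, 14:30-15:30.
Wendy free: 08:00-13:30, 14:00-16:30 (invert busy blocks within the working day).
Oliver ∩ Imani: 08:30-10:00, 11:00-12:30, 14:30-17:00.
Oliver ∩ Imani ∩ Keanu: 08:30-10:00, 11:00-11:30, 12:00-12:30, 14:30-17:00.
Oliver ∩ Imani ∩ Keanu ∩ Priya: 08:30-10:00, 11:00-11:30, 12:00-12:30, 14:30-15:30, 16:00-16:30.
Oliver ∩ Imani ∩ Keanu ∩ Priya ∩ Aarav: 09:00-10:00, 11:00-11:30, 12:00-12:30, 14:30-15:30.
Oliver ∩ Imani ∩ Keanu ∩ Priya ∩ Aarav ∩ Wendy: 09:00-10:00, 11:00-11:30, 12:00-12:30, 14:30-15:30.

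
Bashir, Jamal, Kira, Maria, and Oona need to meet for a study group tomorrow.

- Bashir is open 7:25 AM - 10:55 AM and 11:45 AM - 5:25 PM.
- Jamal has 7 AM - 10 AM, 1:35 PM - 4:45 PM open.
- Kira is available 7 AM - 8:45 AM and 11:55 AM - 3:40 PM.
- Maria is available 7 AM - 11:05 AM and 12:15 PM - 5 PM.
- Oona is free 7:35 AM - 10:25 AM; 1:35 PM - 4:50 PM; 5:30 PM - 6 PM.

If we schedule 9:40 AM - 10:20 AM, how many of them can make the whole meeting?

Bashir, Maria, and Oona can make the full 09:40-10:20 slot — that's 3.

3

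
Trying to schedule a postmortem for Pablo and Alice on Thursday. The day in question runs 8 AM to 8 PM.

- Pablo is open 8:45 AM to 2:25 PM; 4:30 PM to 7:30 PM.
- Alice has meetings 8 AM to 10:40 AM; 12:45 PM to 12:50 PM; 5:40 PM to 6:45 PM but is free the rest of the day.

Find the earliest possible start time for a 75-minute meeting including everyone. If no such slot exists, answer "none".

Pablo free: 08:45-14:25, 16:30-19:30.
Alice free: 10:40-12:45, 12:50-17:40, 18:45-20:00 (invert busy blocks within the working day).
Pablo ∩ Alice: 10:40-12:45, 12:50-14:25, 16:30-17:40, 18:45-19:30.
The first common window of at least 75 minutes is 10:40-12:45, so the earliest start is 10:40.

10:40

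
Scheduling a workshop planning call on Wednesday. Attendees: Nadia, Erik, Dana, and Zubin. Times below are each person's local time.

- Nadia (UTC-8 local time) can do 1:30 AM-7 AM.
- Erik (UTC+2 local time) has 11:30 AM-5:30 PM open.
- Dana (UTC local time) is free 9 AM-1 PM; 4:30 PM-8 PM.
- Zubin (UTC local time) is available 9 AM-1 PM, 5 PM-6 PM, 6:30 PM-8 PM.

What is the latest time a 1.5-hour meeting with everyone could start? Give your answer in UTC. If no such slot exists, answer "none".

11:30

Nadia in UTC: 09:30-15:00 (add 8h to convert from UTC-8).
Erik in UTC: 09:30-15:30 (subtract 2h to convert from UTC+2).
Dana in UTC: 09:00-13:00, 16:30-20:00.
Zubin in UTC: 09:00-13:00, 17:00-18:00, 18:30-20:00.
Nadia ∩ Erik: 09:30-15:00.
Nadia ∩ Erik ∩ Dana: 09:30-13:00.
Nadia ∩ Erik ∩ Dana ∩ Zubin: 09:30-13:00.
Those are the intersection windows.
The last common window of at least 90 minutes is 09:30-13:00; a 90-minute meeting can start as late as 11:30 and still end by 13:00.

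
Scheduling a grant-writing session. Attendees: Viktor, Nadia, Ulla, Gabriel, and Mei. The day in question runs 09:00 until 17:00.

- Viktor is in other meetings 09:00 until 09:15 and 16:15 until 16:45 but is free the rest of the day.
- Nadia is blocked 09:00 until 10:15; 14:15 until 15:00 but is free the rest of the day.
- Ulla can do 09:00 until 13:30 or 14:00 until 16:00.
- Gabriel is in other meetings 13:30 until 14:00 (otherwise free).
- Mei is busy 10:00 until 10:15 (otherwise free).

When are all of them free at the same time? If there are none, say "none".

Viktor free: 09:15-16:15, 16:45-17:00 (invert busy blocks within the working day).
Nadia free: 10:15-14:15, 15:00-17:00 (invert busy blocks within the working day).
Ulla free: 09:00-13:30, 14:00-16:00.
Gabriel free: 09:00-13:30, 14:00-17:00 (invert busy blocks within the working day).
Mei free: 09:00-10:00, 10:15-17:00 (invert busy blocks within the working day).
Viktor ∩ Nadia: 10:15-14:15, 15:00-16:15, 16:45-17:00.
Viktor ∩ Nadia ∩ Ulla: 10:15-13:30, 14:00-14:15, 15:00-16:00.
Viktor ∩ Nadia ∩ Ulla ∩ Gabriel: 10:15-13:30, 14:00-14:15, 15:00-16:00.
Viktor ∩ Nadia ∩ Ulla ∩ Gabriel ∩ Mei: 10:15-13:30, 14:00-14:15, 15:00-16:00.

10:15-13:30, 14:00-14:15, 15:00-16:00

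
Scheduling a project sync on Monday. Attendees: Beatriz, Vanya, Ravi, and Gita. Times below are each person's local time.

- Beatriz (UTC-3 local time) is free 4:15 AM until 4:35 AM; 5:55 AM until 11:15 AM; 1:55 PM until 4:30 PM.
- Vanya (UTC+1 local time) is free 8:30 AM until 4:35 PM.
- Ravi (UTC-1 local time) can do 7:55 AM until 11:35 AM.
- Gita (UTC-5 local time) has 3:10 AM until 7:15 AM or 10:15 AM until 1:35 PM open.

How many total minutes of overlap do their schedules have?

Beatriz in UTC: 07:15-07:35, 08:55-14:15, 16:55-19:30 (add 3h to convert from UTC-3).
Vanya in UTC: 07:30-15:35 (subtract 1h to convert from UTC+1).
Ravi in UTC: 08:55-12:35 (add 1h to convert from UTC-1).
Gita in UTC: 08:10-12:15, 15:15-18:35 (add 5h to convert from UTC-5).
Beatriz ∩ Vanya: 07:30-07:35, 08:55-14:15.
Beatriz ∩ Vanya ∩ Ravi: 08:55-12:35.
Beatriz ∩ Vanya ∩ Ravi ∩ Gita: 08:55-12:15.
That's a single block of 200 minutes.

200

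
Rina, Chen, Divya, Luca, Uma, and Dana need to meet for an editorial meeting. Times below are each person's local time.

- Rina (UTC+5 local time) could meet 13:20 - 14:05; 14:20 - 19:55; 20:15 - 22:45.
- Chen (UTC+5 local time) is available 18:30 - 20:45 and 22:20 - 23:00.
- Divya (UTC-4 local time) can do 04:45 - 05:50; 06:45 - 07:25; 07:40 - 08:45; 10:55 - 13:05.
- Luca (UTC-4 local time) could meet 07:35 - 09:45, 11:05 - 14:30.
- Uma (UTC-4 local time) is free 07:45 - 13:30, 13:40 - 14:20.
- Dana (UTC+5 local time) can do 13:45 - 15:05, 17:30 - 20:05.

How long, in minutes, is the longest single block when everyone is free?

0

Rina in UTC: 08:20-09:05, 09:20-14:55, 15:15-17:45 (subtract 5h to convert from UTC+5).
Chen in UTC: 13:30-15:45, 17:20-18:00 (subtract 5h to convert from UTC+5).
Divya in UTC: 08:45-09:50, 10:45-11:25, 11:40-12:45, 14:55-17:05 (add 4h to convert from UTC-4).
Luca in UTC: 11:35-13:45, 15:05-18:30 (add 4h to convert from UTC-4).
Uma in UTC: 11:45-17:30, 17:40-18:20 (add 4h to convert from UTC-4).
Dana in UTC: 08:45-10:05, 12:30-15:05 (subtract 5h to convert from UTC+5).
Rina ∩ Chen: 13:30-14:55, 15:15-15:45, 17:20-17:45.
Rina ∩ Chen ∩ Divya: 15:15-15:45.
Rina ∩ Chen ∩ Divya ∩ Luca: 15:15-15:45.
Rina ∩ Chen ∩ Divya ∩ Luca ∩ Uma: 15:15-15:45.
Rina ∩ Chen ∩ Divya ∩ Luca ∩ Uma ∩ Dana: ∅.
There is no time when everyone is free.
No common window exists, so the longest block is 0 minutes.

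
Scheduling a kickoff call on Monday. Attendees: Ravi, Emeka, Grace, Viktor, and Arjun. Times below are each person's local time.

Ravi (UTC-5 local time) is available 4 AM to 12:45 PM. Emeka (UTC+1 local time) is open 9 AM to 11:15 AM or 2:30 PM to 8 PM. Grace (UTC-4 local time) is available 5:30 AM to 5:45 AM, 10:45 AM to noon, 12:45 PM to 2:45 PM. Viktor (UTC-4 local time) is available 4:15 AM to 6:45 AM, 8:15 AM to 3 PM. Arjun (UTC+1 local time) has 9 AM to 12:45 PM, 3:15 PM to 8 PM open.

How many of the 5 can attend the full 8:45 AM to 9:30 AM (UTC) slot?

3

Ravi in UTC: 09:00-17:45 (add 5h to convert from UTC-5).
Emeka in UTC: 08:00-10:15, 13:30-19:00 (subtract 1h to convert from UTC+1).
Grace in UTC: 09:30-09:45, 14:45-16:00, 16:45-18:45 (add 4h to convert from UTC-4).
Viktor in UTC: 08:15-10:45, 12:15-19:00 (add 4h to convert from UTC-4).
Arjun in UTC: 08:00-11:45, 14:15-19:00 (subtract 1h to convert from UTC+1).
Emeka, Viktor, and Arjun can make the full 08:45-09:30 slot — that's 3.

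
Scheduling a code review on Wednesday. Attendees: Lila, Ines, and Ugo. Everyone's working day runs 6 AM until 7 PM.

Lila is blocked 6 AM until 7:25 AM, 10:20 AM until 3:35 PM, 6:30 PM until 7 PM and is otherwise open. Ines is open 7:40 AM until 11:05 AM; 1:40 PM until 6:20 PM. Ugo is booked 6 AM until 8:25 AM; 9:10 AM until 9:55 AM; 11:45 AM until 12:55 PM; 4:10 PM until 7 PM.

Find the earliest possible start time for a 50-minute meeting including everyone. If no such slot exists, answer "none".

Lila free: 07:25-10:20, 15:35-18:30 (invert busy blocks within the working day).
Ines free: 07:40-11:05, 13:40-18:20.
Ugo free: 08:25-09:10, 09:55-11:45, 12:55-16:10 (invert busy blocks within the working day).
Lila ∩ Ines: 07:40-10:20, 15:35-18:20.
Lila ∩ Ines ∩ Ugo: 08:25-09:10, 09:55-10:20, 15:35-16:10.
No common window is at least 50 minutes long.

none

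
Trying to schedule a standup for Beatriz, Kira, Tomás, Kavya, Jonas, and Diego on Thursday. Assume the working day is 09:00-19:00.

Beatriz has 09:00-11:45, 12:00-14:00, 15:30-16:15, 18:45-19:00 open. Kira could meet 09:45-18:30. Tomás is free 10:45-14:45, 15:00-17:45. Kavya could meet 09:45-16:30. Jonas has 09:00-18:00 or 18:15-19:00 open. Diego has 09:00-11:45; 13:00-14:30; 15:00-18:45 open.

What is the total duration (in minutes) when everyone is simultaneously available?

165

Beatriz ∩ Kira: 09:45-11:45, 12:00-14:00, 15:30-16:15.
Beatriz ∩ Kira ∩ Tomás: 10:45-11:45, 12:00-14:00, 15:30-16:15.
Beatriz ∩ Kira ∩ Tomás ∩ Kavya: 10:45-11:45, 12:00-14:00, 15:30-16:15.
Beatriz ∩ Kira ∩ Tomás ∩ Kavya ∩ Jonas: 10:45-11:45, 12:00-14:00, 15:30-16:15.
Beatriz ∩ Kira ∩ Tomás ∩ Kavya ∩ Jonas ∩ Diego: 10:45-11:45, 13:00-14:00, 15:30-16:15.
Those are the intersection windows.
Summing the common windows: 60 + 60 + 45 = 165 minutes.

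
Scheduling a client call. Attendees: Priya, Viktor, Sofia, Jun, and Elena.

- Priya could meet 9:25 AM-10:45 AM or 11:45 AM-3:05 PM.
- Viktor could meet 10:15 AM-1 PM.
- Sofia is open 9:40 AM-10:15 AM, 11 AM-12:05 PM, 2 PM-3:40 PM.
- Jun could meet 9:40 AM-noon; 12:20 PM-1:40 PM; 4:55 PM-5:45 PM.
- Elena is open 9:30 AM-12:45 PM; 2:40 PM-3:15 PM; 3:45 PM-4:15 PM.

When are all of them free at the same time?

11:45-12:00

Priya ∩ Viktor: 10:15-10:45, 11:45-13:00.
Priya ∩ Viktor ∩ Sofia: 11:45-12:05.
Priya ∩ Viktor ∩ Sofia ∩ Jun: 11:45-12:00.
Priya ∩ Viktor ∩ Sofia ∩ Jun ∩ Elena: 11:45-12:00.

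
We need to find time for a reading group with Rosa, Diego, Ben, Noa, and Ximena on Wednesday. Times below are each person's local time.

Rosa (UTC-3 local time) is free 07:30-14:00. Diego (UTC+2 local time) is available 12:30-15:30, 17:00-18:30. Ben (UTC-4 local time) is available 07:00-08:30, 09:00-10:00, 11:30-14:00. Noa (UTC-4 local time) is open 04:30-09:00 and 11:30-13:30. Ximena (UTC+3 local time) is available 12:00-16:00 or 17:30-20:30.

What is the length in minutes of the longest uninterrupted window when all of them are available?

Rosa in UTC: 10:30-17:00 (add 3h to convert from UTC-3).
Diego in UTC: 10:30-13:30, 15:00-16:30 (subtract 2h to convert from UTC+2).
Ben in UTC: 11:00-12:30, 13:00-14:00, 15:30-18:00 (add 4h to convert from UTC-4).
Noa in UTC: 08:30-13:00, 15:30-17:30 (add 4h to convert from UTC-4).
Ximena in UTC: 09:00-13:00, 14:30-17:30 (subtract 3h to convert from UTC+3).
Rosa ∩ Diego: 10:30-13:30, 15:00-16:30.
Rosa ∩ Diego ∩ Ben: 11:00-12:30, 13:00-13:30, 15:30-16:30.
Rosa ∩ Diego ∩ Ben ∩ Noa: 11:00-12:30, 15:30-16:30.
Rosa ∩ Diego ∩ Ben ∩ Noa ∩ Ximena: 11:00-12:30, 15:30-16:30.
Those are the intersection windows.
The longest is 11:00-12:30 at 90 minutes.

90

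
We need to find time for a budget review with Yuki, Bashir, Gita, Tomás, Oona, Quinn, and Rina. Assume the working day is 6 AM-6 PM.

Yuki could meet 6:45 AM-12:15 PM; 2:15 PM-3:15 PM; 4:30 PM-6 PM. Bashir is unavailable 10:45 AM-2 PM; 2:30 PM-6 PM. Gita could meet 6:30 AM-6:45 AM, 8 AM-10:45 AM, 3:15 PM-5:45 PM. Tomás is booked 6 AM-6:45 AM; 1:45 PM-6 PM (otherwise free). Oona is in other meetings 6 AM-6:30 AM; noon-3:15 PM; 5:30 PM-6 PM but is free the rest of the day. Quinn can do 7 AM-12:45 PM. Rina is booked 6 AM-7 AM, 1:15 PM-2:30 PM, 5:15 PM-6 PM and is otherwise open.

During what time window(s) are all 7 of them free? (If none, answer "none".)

Yuki free: 06:45-12:15, 14:15-15:15, 16:30-18:00.
Bashir free: 06:00-10:45, 14:00-14:30 (invert busy blocks within the working day).
Gita free: 06:30-06:45, 08:00-10:45, 15:15-17:45.
Tomás free: 06:45-13:45 (invert busy blocks within the working day).
Oona free: 06:30-12:00, 15:15-17:30 (invert busy blocks within the working day).
Quinn free: 07:00-12:45.
Rina free: 07:00-13:15, 14:30-17:15 (invert busy blocks within the working day).
Yuki ∩ Bashir: 06:45-10:45, 14:15-14:30.
Yuki ∩ Bashir ∩ Gita: 08:00-10:45.
Yuki ∩ Bashir ∩ Gita ∩ Tomás: 08:00-10:45.
Yuki ∩ Bashir ∩ Gita ∩ Tomás ∩ Oona: 08:00-10:45.
Yuki ∩ Bashir ∩ Gita ∩ Tomás ∩ Oona ∩ Quinn: 08:00-10:45.
Yuki ∩ Bashir ∩ Gita ∩ Tomás ∩ Oona ∩ Quinn ∩ Rina: 08:00-10:45.

08:00-10:45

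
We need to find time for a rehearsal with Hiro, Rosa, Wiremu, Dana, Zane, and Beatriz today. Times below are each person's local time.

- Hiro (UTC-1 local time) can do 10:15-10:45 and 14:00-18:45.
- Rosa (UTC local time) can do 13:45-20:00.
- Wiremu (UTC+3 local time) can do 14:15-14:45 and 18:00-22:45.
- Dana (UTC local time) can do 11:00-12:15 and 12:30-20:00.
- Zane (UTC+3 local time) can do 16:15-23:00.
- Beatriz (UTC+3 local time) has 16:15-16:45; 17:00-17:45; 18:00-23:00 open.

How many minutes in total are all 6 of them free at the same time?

285

Hiro in UTC: 11:15-11:45, 15:00-19:45 (add 1h to convert from UTC-1).
Rosa in UTC: 13:45-20:00.
Wiremu in UTC: 11:15-11:45, 15:00-19:45 (subtract 3h to convert from UTC+3).
Dana in UTC: 11:00-12:15, 12:30-20:00.
Zane in UTC: 13:15-20:00 (subtract 3h to convert from UTC+3).
Beatriz in UTC: 13:15-13:45, 14:00-14:45, 15:00-20:00 (subtract 3h to convert from UTC+3).
Hiro ∩ Rosa: 15:00-19:45.
Hiro ∩ Rosa ∩ Wiremu: 15:00-19:45.
Hiro ∩ Rosa ∩ Wiremu ∩ Dana: 15:00-19:45.
Hiro ∩ Rosa ∩ Wiremu ∩ Dana ∩ Zane: 15:00-19:45.
Hiro ∩ Rosa ∩ Wiremu ∩ Dana ∩ Zane ∩ Beatriz: 15:00-19:45.
Those are the intersection windows.
That's a single block of 285 minutes.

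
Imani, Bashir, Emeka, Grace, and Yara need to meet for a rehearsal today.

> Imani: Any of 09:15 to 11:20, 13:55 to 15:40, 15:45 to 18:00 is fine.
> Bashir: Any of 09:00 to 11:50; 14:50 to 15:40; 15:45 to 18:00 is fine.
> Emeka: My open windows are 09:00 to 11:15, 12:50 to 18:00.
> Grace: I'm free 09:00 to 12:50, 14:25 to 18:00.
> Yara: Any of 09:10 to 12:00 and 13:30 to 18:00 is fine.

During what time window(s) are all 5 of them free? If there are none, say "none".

Imani ∩ Bashir: 09:15-11:20, 14:50-15:40, 15:45-18:00.
Imani ∩ Bashir ∩ Emeka: 09:15-11:15, 14:50-15:40, 15:45-18:00.
Imani ∩ Bashir ∩ Emeka ∩ Grace: 09:15-11:15, 14:50-15:40, 15:45-18:00.
Imani ∩ Bashir ∩ Emeka ∩ Grace ∩ Yara: 09:15-11:15, 14:50-15:40, 15:45-18:00.

09:15-11:15, 14:50-15:40, 15:45-18:00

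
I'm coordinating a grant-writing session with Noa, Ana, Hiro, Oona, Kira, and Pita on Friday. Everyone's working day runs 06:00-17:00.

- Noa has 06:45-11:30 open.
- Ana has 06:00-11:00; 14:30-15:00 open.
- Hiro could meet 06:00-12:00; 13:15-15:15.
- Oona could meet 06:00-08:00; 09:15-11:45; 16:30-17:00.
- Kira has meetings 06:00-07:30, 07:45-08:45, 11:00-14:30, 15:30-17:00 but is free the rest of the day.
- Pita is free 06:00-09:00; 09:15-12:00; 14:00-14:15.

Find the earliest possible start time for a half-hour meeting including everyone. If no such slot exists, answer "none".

09:15

Noa free: 06:45-11:30.
Ana free: 06:00-11:00, 14:30-15:00.
Hiro free: 06:00-12:00, 13:15-15:15.
Oona free: 06:00-08:00, 09:15-11:45, 16:30-17:00.
Kira free: 07:30-07:45, 08:45-11:00, 14:30-15:30 (invert busy blocks within the working day).
Pita free: 06:00-09:00, 09:15-12:00, 14:00-14:15.
Noa ∩ Ana: 06:45-11:00.
Noa ∩ Ana ∩ Hiro: 06:45-11:00.
Noa ∩ Ana ∩ Hiro ∩ Oona: 06:45-08:00, 09:15-11:00.
Noa ∩ Ana ∩ Hiro ∩ Oona ∩ Kira: 07:30-07:45, 09:15-11:00.
Noa ∩ Ana ∩ Hiro ∩ Oona ∩ Kira ∩ Pita: 07:30-07:45, 09:15-11:00.
The first common window of at least 30 minutes is 09:15-11:00, so the earliest start is 09:15.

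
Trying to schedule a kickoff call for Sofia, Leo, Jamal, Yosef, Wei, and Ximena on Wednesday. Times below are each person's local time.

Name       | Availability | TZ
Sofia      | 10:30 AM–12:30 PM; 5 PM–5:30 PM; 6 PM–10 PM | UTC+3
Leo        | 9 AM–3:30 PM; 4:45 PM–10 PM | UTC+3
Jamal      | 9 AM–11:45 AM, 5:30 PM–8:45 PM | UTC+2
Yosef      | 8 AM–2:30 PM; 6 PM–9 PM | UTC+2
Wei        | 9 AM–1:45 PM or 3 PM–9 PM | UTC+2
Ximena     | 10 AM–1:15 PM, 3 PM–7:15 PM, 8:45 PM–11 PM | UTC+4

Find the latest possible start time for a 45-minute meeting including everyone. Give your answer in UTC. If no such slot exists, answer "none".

Sofia in UTC: 07:30-09:30, 14:00-14:30, 15:00-19:00 (subtract 3h to convert from UTC+3).
Leo in UTC: 06:00-12:30, 13:45-19:00 (subtract 3h to convert from UTC+3).
Jamal in UTC: 07:00-09:45, 15:30-18:45 (subtract 2h to convert from UTC+2).
Yosef in UTC: 06:00-12:30, 16:00-19:00 (subtract 2h to convert from UTC+2).
Wei in UTC: 07:00-11:45, 13:00-19:00 (subtract 2h to convert from UTC+2).
Ximena in UTC: 06:00-09:15, 11:00-15:15, 16:45-19:00 (subtract 4h to convert from UTC+4).
Sofia ∩ Leo: 07:30-09:30, 14:00-14:30, 15:00-19:00.
Sofia ∩ Leo ∩ Jamal: 07:30-09:30, 15:30-18:45.
Sofia ∩ Leo ∩ Jamal ∩ Yosef: 07:30-09:30, 16:00-18:45.
Sofia ∩ Leo ∩ Jamal ∩ Yosef ∩ Wei: 07:30-09:30, 16:00-18:45.
Sofia ∩ Leo ∩ Jamal ∩ Yosef ∩ Wei ∩ Ximena: 07:30-09:15, 16:45-18:45.
The last common window of at least 45 minutes is 16:45-18:45; a 45-minute meeting can start as late as 18:00 and still end by 18:45.

18:00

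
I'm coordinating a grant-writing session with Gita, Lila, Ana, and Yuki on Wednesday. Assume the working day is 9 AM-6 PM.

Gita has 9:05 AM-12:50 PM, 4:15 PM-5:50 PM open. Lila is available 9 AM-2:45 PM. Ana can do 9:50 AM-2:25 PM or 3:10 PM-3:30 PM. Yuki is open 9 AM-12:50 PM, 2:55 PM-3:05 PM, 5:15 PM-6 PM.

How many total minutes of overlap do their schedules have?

180

Gita ∩ Lila: 09:05-12:50.
Gita ∩ Lila ∩ Ana: 09:50-12:50.
Gita ∩ Lila ∩ Ana ∩ Yuki: 09:50-12:50.
That's a single block of 180 minutes.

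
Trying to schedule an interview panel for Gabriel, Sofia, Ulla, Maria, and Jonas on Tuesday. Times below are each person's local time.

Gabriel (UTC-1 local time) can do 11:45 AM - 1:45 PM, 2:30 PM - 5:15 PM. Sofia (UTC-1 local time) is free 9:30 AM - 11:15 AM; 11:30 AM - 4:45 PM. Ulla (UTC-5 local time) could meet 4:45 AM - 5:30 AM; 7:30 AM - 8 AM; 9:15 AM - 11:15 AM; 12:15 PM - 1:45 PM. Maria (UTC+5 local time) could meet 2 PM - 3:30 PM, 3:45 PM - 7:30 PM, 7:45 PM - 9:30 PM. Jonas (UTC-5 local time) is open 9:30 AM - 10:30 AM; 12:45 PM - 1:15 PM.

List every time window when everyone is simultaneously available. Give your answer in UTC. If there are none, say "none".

none

Gabriel in UTC: 12:45-14:45, 15:30-18:15 (add 1h to convert from UTC-1).
Sofia in UTC: 10:30-12:15, 12:30-17:45 (add 1h to convert from UTC-1).
Ulla in UTC: 09:45-10:30, 12:30-13:00, 14:15-16:15, 17:15-18:45 (add 5h to convert from UTC-5).
Maria in UTC: 09:00-10:30, 10:45-14:30, 14:45-16:30 (subtract 5h to convert from UTC+5).
Jonas in UTC: 14:30-15:30, 17:45-18:15 (add 5h to convert from UTC-5).
Gabriel ∩ Sofia: 12:45-14:45, 15:30-17:45.
Gabriel ∩ Sofia ∩ Ulla: 12:45-13:00, 14:15-14:45, 15:30-16:15, 17:15-17:45.
Gabriel ∩ Sofia ∩ Ulla ∩ Maria: 12:45-13:00, 14:15-14:30, 15:30-16:15.
Gabriel ∩ Sofia ∩ Ulla ∩ Maria ∩ Jonas: ∅.
There is no time when everyone is free.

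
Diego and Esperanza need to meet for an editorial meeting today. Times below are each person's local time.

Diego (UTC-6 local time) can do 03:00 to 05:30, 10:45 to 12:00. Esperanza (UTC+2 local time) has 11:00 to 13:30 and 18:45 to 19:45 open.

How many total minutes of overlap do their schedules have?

Diego in UTC: 09:00-11:30, 16:45-18:00 (add 6h to convert from UTC-6).
Esperanza in UTC: 09:00-11:30, 16:45-17:45 (subtract 2h to convert from UTC+2).
Diego ∩ Esperanza: 09:00-11:30, 16:45-17:45.
Summing the common windows: 150 + 60 = 210 minutes.

210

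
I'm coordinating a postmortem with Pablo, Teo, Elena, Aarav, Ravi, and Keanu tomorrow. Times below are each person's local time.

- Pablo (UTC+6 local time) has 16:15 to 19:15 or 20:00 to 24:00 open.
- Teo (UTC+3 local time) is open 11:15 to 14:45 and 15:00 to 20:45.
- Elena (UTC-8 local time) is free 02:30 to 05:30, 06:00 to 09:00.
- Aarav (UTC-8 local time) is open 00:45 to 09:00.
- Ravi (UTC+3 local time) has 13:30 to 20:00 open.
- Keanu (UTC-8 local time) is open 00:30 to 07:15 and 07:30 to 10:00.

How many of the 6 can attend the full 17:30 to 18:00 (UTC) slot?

2

Pablo in UTC: 10:15-13:15, 14:00-18:00 (subtract 6h to convert from UTC+6).
Teo in UTC: 08:15-11:45, 12:00-17:45 (subtract 3h to convert from UTC+3).
Elena in UTC: 10:30-13:30, 14:00-17:00 (add 8h to convert from UTC-8).
Aarav in UTC: 08:45-17:00 (add 8h to convert from UTC-8).
Ravi in UTC: 10:30-17:00 (subtract 3h to convert from UTC+3).
Keanu in UTC: 08:30-15:15, 15:30-18:00 (add 8h to convert from UTC-8).
Pablo and Keanu can make the full 17:30-18:00 slot — that's 2.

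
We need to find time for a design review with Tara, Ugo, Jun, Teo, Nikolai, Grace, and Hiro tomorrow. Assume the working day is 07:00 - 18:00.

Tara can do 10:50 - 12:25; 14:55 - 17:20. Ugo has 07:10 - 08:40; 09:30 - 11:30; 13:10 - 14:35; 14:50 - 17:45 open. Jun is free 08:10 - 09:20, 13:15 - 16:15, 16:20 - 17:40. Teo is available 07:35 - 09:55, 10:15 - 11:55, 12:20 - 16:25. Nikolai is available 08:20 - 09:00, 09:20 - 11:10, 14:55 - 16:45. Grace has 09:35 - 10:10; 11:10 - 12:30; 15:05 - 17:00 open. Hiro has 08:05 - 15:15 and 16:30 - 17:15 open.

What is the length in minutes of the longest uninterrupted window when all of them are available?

Tara ∩ Ugo: 10:50-11:30, 14:55-17:20.
Tara ∩ Ugo ∩ Jun: 14:55-16:15, 16:20-17:20.
Tara ∩ Ugo ∩ Jun ∩ Teo: 14:55-16:15, 16:20-16:25.
Tara ∩ Ugo ∩ Jun ∩ Teo ∩ Nikolai: 14:55-16:15, 16:20-16:25.
Tara ∩ Ugo ∩ Jun ∩ Teo ∩ Nikolai ∩ Grace: 15:05-16:15, 16:20-16:25.
Tara ∩ Ugo ∩ Jun ∩ Teo ∩ Nikolai ∩ Grace ∩ Hiro: 15:05-15:15.
So the common availability across everyone is 15:05-15:15.
The longest is 15:05-15:15 at 10 minutes.

10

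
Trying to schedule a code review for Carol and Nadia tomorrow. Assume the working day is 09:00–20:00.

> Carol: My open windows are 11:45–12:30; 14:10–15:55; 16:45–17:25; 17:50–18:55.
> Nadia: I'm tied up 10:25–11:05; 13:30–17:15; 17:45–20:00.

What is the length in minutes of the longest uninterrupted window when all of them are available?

Carol free: 11:45-12:30, 14:10-15:55, 16:45-17:25, 17:50-18:55.
Nadia free: 09:00-10:25, 11:05-13:30, 17:15-17:45 (invert busy blocks within the working day).
Carol ∩ Nadia: 11:45-12:30, 17:15-17:25.
So the common availability across everyone is 11:45-12:30, 17:15-17:25.
The longest is 11:45-12:30 at 45 minutes.

45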